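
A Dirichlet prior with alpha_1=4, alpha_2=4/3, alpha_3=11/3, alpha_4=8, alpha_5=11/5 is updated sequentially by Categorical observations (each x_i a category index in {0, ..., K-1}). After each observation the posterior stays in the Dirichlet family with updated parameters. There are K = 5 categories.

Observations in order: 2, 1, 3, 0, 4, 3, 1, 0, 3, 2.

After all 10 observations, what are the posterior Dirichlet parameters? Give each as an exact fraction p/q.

obs 1: x=2 → posterior Dirichlet(4, 4/3, 14/3, 8, 11/5)
obs 2: x=1 → posterior Dirichlet(4, 7/3, 14/3, 8, 11/5)
obs 3: x=3 → posterior Dirichlet(4, 7/3, 14/3, 9, 11/5)
obs 4: x=0 → posterior Dirichlet(5, 7/3, 14/3, 9, 11/5)
obs 5: x=4 → posterior Dirichlet(5, 7/3, 14/3, 9, 16/5)
obs 6: x=3 → posterior Dirichlet(5, 7/3, 14/3, 10, 16/5)
obs 7: x=1 → posterior Dirichlet(5, 10/3, 14/3, 10, 16/5)
obs 8: x=0 → posterior Dirichlet(6, 10/3, 14/3, 10, 16/5)
obs 9: x=3 → posterior Dirichlet(6, 10/3, 14/3, 11, 16/5)
obs 10: x=2 → posterior Dirichlet(6, 10/3, 17/3, 11, 16/5)

alpha_1=6, alpha_2=10/3, alpha_3=17/3, alpha_4=11, alpha_5=16/5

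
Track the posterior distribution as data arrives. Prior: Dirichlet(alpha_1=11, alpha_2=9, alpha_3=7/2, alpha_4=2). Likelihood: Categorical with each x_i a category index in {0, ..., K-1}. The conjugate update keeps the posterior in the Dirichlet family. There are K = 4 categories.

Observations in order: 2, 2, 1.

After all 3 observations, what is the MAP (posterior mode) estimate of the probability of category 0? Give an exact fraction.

obs 1: x=2 → posterior Dirichlet(11, 9, 9/2, 2)
obs 2: x=2 → posterior Dirichlet(11, 9, 11/2, 2)
obs 3: x=1 → posterior Dirichlet(11, 10, 11/2, 2)

20/49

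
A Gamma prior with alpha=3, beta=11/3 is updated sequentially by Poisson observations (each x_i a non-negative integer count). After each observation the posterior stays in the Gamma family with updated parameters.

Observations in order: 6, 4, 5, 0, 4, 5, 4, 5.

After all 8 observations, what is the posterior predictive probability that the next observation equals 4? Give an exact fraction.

13530760324936151013037928638150465107173658907413482666015625/81769296950479542636592623217065407212777040031111620910383104

obs 1: x=6 → posterior Gamma(9, 14/3)
obs 2: x=4 → posterior Gamma(13, 17/3)
obs 3: x=5 → posterior Gamma(18, 20/3)
obs 4: x=0 → posterior Gamma(18, 23/3)
obs 5: x=4 → posterior Gamma(22, 26/3)
obs 6: x=5 → posterior Gamma(27, 29/3)
obs 7: x=4 → posterior Gamma(31, 32/3)
obs 8: x=5 → posterior Gamma(36, 35/3)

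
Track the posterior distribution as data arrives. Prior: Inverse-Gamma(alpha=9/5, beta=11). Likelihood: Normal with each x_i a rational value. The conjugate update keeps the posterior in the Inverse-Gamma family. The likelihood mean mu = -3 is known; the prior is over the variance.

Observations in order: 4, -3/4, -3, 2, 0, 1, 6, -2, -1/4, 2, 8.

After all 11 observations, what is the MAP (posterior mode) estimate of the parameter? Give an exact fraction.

obs 1: x=4 → posterior Inverse-Gamma(23/10, 71/2)
obs 2: x=-3/4 → posterior Inverse-Gamma(14/5, 1217/32)
obs 3: x=-3 → posterior Inverse-Gamma(33/10, 1217/32)
obs 4: x=2 → posterior Inverse-Gamma(19/5, 1617/32)
obs 5: x=0 → posterior Inverse-Gamma(43/10, 1761/32)
obs 6: x=1 → posterior Inverse-Gamma(24/5, 2017/32)
obs 7: x=6 → posterior Inverse-Gamma(53/10, 3313/32)
obs 8: x=-2 → posterior Inverse-Gamma(29/5, 3329/32)
obs 9: x=-1/4 → posterior Inverse-Gamma(63/10, 1725/16)
obs 10: x=2 → posterior Inverse-Gamma(34/5, 1925/16)
obs 11: x=8 → posterior Inverse-Gamma(73/10, 2893/16)

14465/664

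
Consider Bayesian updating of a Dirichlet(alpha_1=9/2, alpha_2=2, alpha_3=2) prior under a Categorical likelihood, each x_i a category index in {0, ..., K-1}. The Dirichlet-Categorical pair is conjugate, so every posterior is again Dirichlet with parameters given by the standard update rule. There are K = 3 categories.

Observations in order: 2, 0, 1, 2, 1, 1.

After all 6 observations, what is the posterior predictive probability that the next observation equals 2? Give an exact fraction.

obs 1: x=2 → posterior Dirichlet(9/2, 2, 3)
obs 2: x=0 → posterior Dirichlet(11/2, 2, 3)
obs 3: x=1 → posterior Dirichlet(11/2, 3, 3)
obs 4: x=2 → posterior Dirichlet(11/2, 3, 4)
obs 5: x=1 → posterior Dirichlet(11/2, 4, 4)
obs 6: x=1 → posterior Dirichlet(11/2, 5, 4)

8/29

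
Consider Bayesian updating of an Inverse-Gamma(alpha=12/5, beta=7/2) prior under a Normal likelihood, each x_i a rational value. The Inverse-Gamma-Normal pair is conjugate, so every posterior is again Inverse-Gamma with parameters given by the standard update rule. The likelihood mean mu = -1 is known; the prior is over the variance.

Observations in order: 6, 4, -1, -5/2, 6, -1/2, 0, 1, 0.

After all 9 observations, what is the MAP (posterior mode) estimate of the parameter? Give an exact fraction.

1385/158

obs 1: x=6 → posterior Inverse-Gamma(29/10, 28)
obs 2: x=4 → posterior Inverse-Gamma(17/5, 81/2)
obs 3: x=-1 → posterior Inverse-Gamma(39/10, 81/2)
obs 4: x=-5/2 → posterior Inverse-Gamma(22/5, 333/8)
obs 5: x=6 → posterior Inverse-Gamma(49/10, 529/8)
obs 6: x=-1/2 → posterior Inverse-Gamma(27/5, 265/4)
obs 7: x=0 → posterior Inverse-Gamma(59/10, 267/4)
obs 8: x=1 → posterior Inverse-Gamma(32/5, 275/4)
obs 9: x=0 → posterior Inverse-Gamma(69/10, 277/4)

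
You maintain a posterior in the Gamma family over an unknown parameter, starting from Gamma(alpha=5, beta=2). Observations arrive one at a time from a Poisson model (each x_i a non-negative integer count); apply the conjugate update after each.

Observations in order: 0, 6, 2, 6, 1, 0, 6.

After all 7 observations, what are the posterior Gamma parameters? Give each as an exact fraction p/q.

alpha=26, beta=9

obs 1: x=0 → posterior Gamma(5, 3)
obs 2: x=6 → posterior Gamma(11, 4)
obs 3: x=2 → posterior Gamma(13, 5)
obs 4: x=6 → posterior Gamma(19, 6)
obs 5: x=1 → posterior Gamma(20, 7)
obs 6: x=0 → posterior Gamma(20, 8)
obs 7: x=6 → posterior Gamma(26, 9)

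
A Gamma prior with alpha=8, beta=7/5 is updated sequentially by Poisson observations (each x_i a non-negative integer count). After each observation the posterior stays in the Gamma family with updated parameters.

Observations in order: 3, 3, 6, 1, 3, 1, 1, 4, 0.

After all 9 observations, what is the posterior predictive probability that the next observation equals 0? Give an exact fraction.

obs 1: x=3 → posterior Gamma(11, 12/5)
obs 2: x=3 → posterior Gamma(14, 17/5)
obs 3: x=6 → posterior Gamma(20, 22/5)
obs 4: x=1 → posterior Gamma(21, 27/5)
obs 5: x=3 → posterior Gamma(24, 32/5)
obs 6: x=1 → posterior Gamma(25, 37/5)
obs 7: x=1 → posterior Gamma(26, 42/5)
obs 8: x=4 → posterior Gamma(30, 47/5)
obs 9: x=0 → posterior Gamma(30, 52/5)

3020649319540279026721308472064611280212898898509824/47451032868878417368055016376106003797072200219111249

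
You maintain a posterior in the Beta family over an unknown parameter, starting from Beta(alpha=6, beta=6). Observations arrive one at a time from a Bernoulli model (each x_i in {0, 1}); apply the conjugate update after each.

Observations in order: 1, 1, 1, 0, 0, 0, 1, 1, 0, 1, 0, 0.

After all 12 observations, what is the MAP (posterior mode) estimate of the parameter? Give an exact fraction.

1/2

obs 1: x=1 → posterior Beta(7, 6)
obs 2: x=1 → posterior Beta(8, 6)
obs 3: x=1 → posterior Beta(9, 6)
obs 4: x=0 → posterior Beta(9, 7)
obs 5: x=0 → posterior Beta(9, 8)
obs 6: x=0 → posterior Beta(9, 9)
obs 7: x=1 → posterior Beta(10, 9)
obs 8: x=1 → posterior Beta(11, 9)
obs 9: x=0 → posterior Beta(11, 10)
obs 10: x=1 → posterior Beta(12, 10)
obs 11: x=0 → posterior Beta(12, 11)
obs 12: x=0 → posterior Beta(12, 12)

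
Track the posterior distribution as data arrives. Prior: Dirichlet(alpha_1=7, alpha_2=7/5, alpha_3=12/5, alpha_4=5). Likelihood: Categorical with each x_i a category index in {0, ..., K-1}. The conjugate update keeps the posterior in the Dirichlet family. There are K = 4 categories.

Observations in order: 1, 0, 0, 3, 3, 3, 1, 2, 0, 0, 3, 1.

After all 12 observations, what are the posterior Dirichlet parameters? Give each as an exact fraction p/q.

obs 1: x=1 → posterior Dirichlet(7, 12/5, 12/5, 5)
obs 2: x=0 → posterior Dirichlet(8, 12/5, 12/5, 5)
obs 3: x=0 → posterior Dirichlet(9, 12/5, 12/5, 5)
obs 4: x=3 → posterior Dirichlet(9, 12/5, 12/5, 6)
obs 5: x=3 → posterior Dirichlet(9, 12/5, 12/5, 7)
obs 6: x=3 → posterior Dirichlet(9, 12/5, 12/5, 8)
obs 7: x=1 → posterior Dirichlet(9, 17/5, 12/5, 8)
obs 8: x=2 → posterior Dirichlet(9, 17/5, 17/5, 8)
obs 9: x=0 → posterior Dirichlet(10, 17/5, 17/5, 8)
obs 10: x=0 → posterior Dirichlet(11, 17/5, 17/5, 8)
obs 11: x=3 → posterior Dirichlet(11, 17/5, 17/5, 9)
obs 12: x=1 → posterior Dirichlet(11, 22/5, 17/5, 9)

alpha_1=11, alpha_2=22/5, alpha_3=17/5, alpha_4=9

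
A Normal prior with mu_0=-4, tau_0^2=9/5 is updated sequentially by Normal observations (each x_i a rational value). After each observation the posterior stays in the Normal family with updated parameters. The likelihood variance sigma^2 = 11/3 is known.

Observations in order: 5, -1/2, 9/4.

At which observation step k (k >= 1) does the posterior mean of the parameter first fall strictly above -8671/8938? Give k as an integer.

k = 2

obs 1: x=5 → posterior Normal(-85/82, 99/82)
obs 2: x=-1/2 → posterior Normal(-197/218, 99/109)
obs 3: x=9/4 → posterior Normal(-151/544, 99/136)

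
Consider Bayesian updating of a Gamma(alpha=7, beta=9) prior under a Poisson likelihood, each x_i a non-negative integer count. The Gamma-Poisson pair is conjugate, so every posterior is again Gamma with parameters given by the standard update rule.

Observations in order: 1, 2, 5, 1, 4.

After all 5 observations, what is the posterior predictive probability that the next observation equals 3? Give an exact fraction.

25769822670987718880657408/224454829280376434326171875

obs 1: x=1 → posterior Gamma(8, 10)
obs 2: x=2 → posterior Gamma(10, 11)
obs 3: x=5 → posterior Gamma(15, 12)
obs 4: x=1 → posterior Gamma(16, 13)
obs 5: x=4 → posterior Gamma(20, 14)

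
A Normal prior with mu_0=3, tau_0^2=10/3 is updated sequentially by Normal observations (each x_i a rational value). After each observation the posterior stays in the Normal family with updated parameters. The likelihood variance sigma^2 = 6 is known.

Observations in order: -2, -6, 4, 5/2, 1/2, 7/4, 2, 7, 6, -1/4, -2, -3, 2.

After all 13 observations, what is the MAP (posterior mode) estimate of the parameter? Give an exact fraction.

obs 1: x=-2 → posterior Normal(17/14, 15/7)
obs 2: x=-6 → posterior Normal(-13/19, 30/19)
obs 3: x=4 → posterior Normal(7/24, 5/4)
obs 4: x=5/2 → posterior Normal(39/58, 30/29)
obs 5: x=1/2 → posterior Normal(11/17, 15/17)
obs 6: x=7/4 → posterior Normal(41/52, 10/13)
obs 7: x=2 → posterior Normal(163/176, 15/22)
obs 8: x=7 → posterior Normal(303/196, 30/49)
obs 9: x=6 → posterior Normal(47/24, 5/9)
obs 10: x=-1/4 → posterior Normal(209/118, 30/59)
obs 11: x=-2 → posterior Normal(189/128, 15/32)
obs 12: x=-3 → posterior Normal(53/46, 10/23)
obs 13: x=2 → posterior Normal(179/148, 15/37)

179/148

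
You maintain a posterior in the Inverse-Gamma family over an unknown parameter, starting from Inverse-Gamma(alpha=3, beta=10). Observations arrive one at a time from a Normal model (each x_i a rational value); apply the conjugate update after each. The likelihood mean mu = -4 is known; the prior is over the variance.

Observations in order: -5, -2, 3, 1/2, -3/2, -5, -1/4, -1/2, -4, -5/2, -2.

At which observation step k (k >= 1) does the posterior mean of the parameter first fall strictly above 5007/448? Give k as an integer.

k = 4

obs 1: x=-5 → posterior Inverse-Gamma(7/2, 21/2)
obs 2: x=-2 → posterior Inverse-Gamma(4, 25/2)
obs 3: x=3 → posterior Inverse-Gamma(9/2, 37)
obs 4: x=1/2 → posterior Inverse-Gamma(5, 377/8)
obs 5: x=-3/2 → posterior Inverse-Gamma(11/2, 201/4)
obs 6: x=-5 → posterior Inverse-Gamma(6, 203/4)
obs 7: x=-1/4 → posterior Inverse-Gamma(13/2, 1849/32)
obs 8: x=-1/2 → posterior Inverse-Gamma(7, 2045/32)
obs 9: x=-4 → posterior Inverse-Gamma(15/2, 2045/32)
obs 10: x=-5/2 → posterior Inverse-Gamma(8, 2081/32)
obs 11: x=-2 → posterior Inverse-Gamma(17/2, 2145/32)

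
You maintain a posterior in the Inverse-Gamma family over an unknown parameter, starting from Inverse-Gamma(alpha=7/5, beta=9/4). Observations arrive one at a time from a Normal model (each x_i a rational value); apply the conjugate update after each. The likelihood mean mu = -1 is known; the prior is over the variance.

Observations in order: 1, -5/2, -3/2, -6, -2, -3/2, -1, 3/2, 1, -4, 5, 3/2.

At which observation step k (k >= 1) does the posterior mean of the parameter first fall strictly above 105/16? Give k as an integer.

k = 4

obs 1: x=1 → posterior Inverse-Gamma(19/10, 17/4)
obs 2: x=-5/2 → posterior Inverse-Gamma(12/5, 43/8)
obs 3: x=-3/2 → posterior Inverse-Gamma(29/10, 11/2)
obs 4: x=-6 → posterior Inverse-Gamma(17/5, 18)
obs 5: x=-2 → posterior Inverse-Gamma(39/10, 37/2)
obs 6: x=-3/2 → posterior Inverse-Gamma(22/5, 149/8)
obs 7: x=-1 → posterior Inverse-Gamma(49/10, 149/8)
obs 8: x=3/2 → posterior Inverse-Gamma(27/5, 87/4)
obs 9: x=1 → posterior Inverse-Gamma(59/10, 95/4)
obs 10: x=-4 → posterior Inverse-Gamma(32/5, 113/4)
obs 11: x=5 → posterior Inverse-Gamma(69/10, 185/4)
obs 12: x=3/2 → posterior Inverse-Gamma(37/5, 395/8)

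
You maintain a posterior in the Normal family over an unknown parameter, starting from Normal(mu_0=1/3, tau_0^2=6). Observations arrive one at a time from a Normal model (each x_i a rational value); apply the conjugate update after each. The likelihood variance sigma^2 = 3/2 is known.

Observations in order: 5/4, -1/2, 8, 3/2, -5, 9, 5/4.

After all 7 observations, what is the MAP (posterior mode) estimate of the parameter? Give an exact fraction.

187/87

obs 1: x=5/4 → posterior Normal(16/15, 6/5)
obs 2: x=-1/2 → posterior Normal(10/27, 2/3)
obs 3: x=8 → posterior Normal(106/39, 6/13)
obs 4: x=3/2 → posterior Normal(124/51, 6/17)
obs 5: x=-5 → posterior Normal(64/63, 2/7)
obs 6: x=9 → posterior Normal(172/75, 6/25)
obs 7: x=5/4 → posterior Normal(187/87, 6/29)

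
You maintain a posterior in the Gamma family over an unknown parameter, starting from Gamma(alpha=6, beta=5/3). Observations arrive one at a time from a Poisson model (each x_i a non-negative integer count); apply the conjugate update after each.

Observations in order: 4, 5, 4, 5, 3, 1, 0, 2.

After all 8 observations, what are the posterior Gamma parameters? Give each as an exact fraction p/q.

alpha=30, beta=29/3

obs 1: x=4 → posterior Gamma(10, 8/3)
obs 2: x=5 → posterior Gamma(15, 11/3)
obs 3: x=4 → posterior Gamma(19, 14/3)
obs 4: x=5 → posterior Gamma(24, 17/3)
obs 5: x=3 → posterior Gamma(27, 20/3)
obs 6: x=1 → posterior Gamma(28, 23/3)
obs 7: x=0 → posterior Gamma(28, 26/3)
obs 8: x=2 → posterior Gamma(30, 29/3)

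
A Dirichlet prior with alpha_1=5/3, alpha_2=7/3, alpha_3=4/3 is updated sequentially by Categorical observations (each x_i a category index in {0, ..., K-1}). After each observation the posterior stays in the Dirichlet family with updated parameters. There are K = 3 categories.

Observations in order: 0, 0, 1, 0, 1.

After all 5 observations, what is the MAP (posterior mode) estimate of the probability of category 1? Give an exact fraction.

obs 1: x=0 → posterior Dirichlet(8/3, 7/3, 4/3)
obs 2: x=0 → posterior Dirichlet(11/3, 7/3, 4/3)
obs 3: x=1 → posterior Dirichlet(11/3, 10/3, 4/3)
obs 4: x=0 → posterior Dirichlet(14/3, 10/3, 4/3)
obs 5: x=1 → posterior Dirichlet(14/3, 13/3, 4/3)

5/11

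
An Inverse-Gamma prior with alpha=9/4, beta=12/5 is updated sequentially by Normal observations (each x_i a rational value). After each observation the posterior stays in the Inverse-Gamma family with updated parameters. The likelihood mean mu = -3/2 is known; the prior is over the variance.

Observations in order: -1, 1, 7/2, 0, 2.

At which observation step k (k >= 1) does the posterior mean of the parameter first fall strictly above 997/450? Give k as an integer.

obs 1: x=-1 → posterior Inverse-Gamma(11/4, 101/40)
obs 2: x=1 → posterior Inverse-Gamma(13/4, 113/20)
obs 3: x=7/2 → posterior Inverse-Gamma(15/4, 363/20)
obs 4: x=0 → posterior Inverse-Gamma(17/4, 771/40)
obs 5: x=2 → posterior Inverse-Gamma(19/4, 127/5)

k = 2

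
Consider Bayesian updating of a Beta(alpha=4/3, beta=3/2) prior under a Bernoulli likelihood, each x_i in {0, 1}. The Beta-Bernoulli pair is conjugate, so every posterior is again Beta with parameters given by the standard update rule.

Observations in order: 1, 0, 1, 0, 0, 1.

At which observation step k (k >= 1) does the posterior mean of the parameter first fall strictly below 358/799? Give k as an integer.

obs 1: x=1 → posterior Beta(7/3, 3/2)
obs 2: x=0 → posterior Beta(7/3, 5/2)
obs 3: x=1 → posterior Beta(10/3, 5/2)
obs 4: x=0 → posterior Beta(10/3, 7/2)
obs 5: x=0 → posterior Beta(10/3, 9/2)
obs 6: x=1 → posterior Beta(13/3, 9/2)

k = 5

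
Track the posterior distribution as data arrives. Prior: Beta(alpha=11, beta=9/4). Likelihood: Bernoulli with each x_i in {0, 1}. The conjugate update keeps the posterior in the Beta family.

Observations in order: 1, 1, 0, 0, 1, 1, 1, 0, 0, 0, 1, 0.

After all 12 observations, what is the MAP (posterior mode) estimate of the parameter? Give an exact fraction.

obs 1: x=1 → posterior Beta(12, 9/4)
obs 2: x=1 → posterior Beta(13, 9/4)
obs 3: x=0 → posterior Beta(13, 13/4)
obs 4: x=0 → posterior Beta(13, 17/4)
obs 5: x=1 → posterior Beta(14, 17/4)
obs 6: x=1 → posterior Beta(15, 17/4)
obs 7: x=1 → posterior Beta(16, 17/4)
obs 8: x=0 → posterior Beta(16, 21/4)
obs 9: x=0 → posterior Beta(16, 25/4)
obs 10: x=0 → posterior Beta(16, 29/4)
obs 11: x=1 → posterior Beta(17, 29/4)
obs 12: x=0 → posterior Beta(17, 33/4)

64/93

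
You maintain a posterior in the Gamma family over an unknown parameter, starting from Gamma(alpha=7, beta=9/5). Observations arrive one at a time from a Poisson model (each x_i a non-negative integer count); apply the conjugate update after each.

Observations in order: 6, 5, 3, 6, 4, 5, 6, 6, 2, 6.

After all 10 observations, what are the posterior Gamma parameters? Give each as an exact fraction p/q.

obs 1: x=6 → posterior Gamma(13, 14/5)
obs 2: x=5 → posterior Gamma(18, 19/5)
obs 3: x=3 → posterior Gamma(21, 24/5)
obs 4: x=6 → posterior Gamma(27, 29/5)
obs 5: x=4 → posterior Gamma(31, 34/5)
obs 6: x=5 → posterior Gamma(36, 39/5)
obs 7: x=6 → posterior Gamma(42, 44/5)
obs 8: x=6 → posterior Gamma(48, 49/5)
obs 9: x=2 → posterior Gamma(50, 54/5)
obs 10: x=6 → posterior Gamma(56, 59/5)

alpha=56, beta=59/5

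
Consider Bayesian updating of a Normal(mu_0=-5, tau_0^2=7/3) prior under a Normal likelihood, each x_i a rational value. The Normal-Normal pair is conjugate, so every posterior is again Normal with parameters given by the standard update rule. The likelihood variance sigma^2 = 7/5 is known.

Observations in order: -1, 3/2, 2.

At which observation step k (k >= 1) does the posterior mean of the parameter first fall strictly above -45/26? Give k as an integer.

k = 2

obs 1: x=-1 → posterior Normal(-5/2, 7/8)
obs 2: x=3/2 → posterior Normal(-25/26, 7/13)
obs 3: x=2 → posterior Normal(-5/36, 7/18)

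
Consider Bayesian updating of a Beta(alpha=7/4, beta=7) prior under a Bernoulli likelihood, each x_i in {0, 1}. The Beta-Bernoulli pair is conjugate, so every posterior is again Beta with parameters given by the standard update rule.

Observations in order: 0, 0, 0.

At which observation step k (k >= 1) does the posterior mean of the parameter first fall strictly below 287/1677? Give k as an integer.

k = 2

obs 1: x=0 → posterior Beta(7/4, 8)
obs 2: x=0 → posterior Beta(7/4, 9)
obs 3: x=0 → posterior Beta(7/4, 10)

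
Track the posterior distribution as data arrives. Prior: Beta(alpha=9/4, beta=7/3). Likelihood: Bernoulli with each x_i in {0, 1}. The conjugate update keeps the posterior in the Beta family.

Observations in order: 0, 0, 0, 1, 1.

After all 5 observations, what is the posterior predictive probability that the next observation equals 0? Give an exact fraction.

64/115

obs 1: x=0 → posterior Beta(9/4, 10/3)
obs 2: x=0 → posterior Beta(9/4, 13/3)
obs 3: x=0 → posterior Beta(9/4, 16/3)
obs 4: x=1 → posterior Beta(13/4, 16/3)
obs 5: x=1 → posterior Beta(17/4, 16/3)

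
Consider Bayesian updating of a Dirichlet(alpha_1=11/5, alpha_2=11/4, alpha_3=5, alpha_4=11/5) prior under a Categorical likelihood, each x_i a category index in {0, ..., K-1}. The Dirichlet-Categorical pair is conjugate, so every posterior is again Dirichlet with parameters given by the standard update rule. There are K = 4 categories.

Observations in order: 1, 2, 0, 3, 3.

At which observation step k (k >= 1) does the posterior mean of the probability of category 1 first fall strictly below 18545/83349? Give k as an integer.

k = 5

obs 1: x=1 → posterior Dirichlet(11/5, 15/4, 5, 11/5)
obs 2: x=2 → posterior Dirichlet(11/5, 15/4, 6, 11/5)
obs 3: x=0 → posterior Dirichlet(16/5, 15/4, 6, 11/5)
obs 4: x=3 → posterior Dirichlet(16/5, 15/4, 6, 16/5)
obs 5: x=3 → posterior Dirichlet(16/5, 15/4, 6, 21/5)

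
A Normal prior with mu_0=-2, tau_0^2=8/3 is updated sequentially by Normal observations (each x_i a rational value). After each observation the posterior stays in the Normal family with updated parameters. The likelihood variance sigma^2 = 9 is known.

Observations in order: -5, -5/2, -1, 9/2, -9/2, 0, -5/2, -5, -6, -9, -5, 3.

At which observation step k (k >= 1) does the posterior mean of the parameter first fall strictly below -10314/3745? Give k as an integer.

k = 10

obs 1: x=-5 → posterior Normal(-94/35, 72/35)
obs 2: x=-5/2 → posterior Normal(-114/43, 72/43)
obs 3: x=-1 → posterior Normal(-122/51, 24/17)
obs 4: x=9/2 → posterior Normal(-86/59, 72/59)
obs 5: x=-9/2 → posterior Normal(-122/67, 72/67)
obs 6: x=0 → posterior Normal(-122/75, 24/25)
obs 7: x=-5/2 → posterior Normal(-142/83, 72/83)
obs 8: x=-5 → posterior Normal(-2, 72/91)
obs 9: x=-6 → posterior Normal(-230/99, 8/11)
obs 10: x=-9 → posterior Normal(-302/107, 72/107)
obs 11: x=-5 → posterior Normal(-342/115, 72/115)
obs 12: x=3 → posterior Normal(-106/41, 24/41)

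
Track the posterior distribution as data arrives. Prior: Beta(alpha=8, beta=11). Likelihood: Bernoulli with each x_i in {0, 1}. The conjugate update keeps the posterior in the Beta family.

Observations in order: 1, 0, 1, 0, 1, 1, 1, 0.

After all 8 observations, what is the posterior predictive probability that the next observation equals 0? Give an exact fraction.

obs 1: x=1 → posterior Beta(9, 11)
obs 2: x=0 → posterior Beta(9, 12)
obs 3: x=1 → posterior Beta(10, 12)
obs 4: x=0 → posterior Beta(10, 13)
obs 5: x=1 → posterior Beta(11, 13)
obs 6: x=1 → posterior Beta(12, 13)
obs 7: x=1 → posterior Beta(13, 13)
obs 8: x=0 → posterior Beta(13, 14)

14/27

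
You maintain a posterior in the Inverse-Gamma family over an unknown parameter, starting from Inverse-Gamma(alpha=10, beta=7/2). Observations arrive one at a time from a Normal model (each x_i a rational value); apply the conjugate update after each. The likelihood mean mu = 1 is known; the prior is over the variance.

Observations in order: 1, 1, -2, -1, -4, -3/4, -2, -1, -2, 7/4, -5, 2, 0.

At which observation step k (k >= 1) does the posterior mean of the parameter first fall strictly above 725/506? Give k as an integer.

k = 5

obs 1: x=1 → posterior Inverse-Gamma(21/2, 7/2)
obs 2: x=1 → posterior Inverse-Gamma(11, 7/2)
obs 3: x=-2 → posterior Inverse-Gamma(23/2, 8)
obs 4: x=-1 → posterior Inverse-Gamma(12, 10)
obs 5: x=-4 → posterior Inverse-Gamma(25/2, 45/2)
obs 6: x=-3/4 → posterior Inverse-Gamma(13, 769/32)
obs 7: x=-2 → posterior Inverse-Gamma(27/2, 913/32)
obs 8: x=-1 → posterior Inverse-Gamma(14, 977/32)
obs 9: x=-2 → posterior Inverse-Gamma(29/2, 1121/32)
obs 10: x=7/4 → posterior Inverse-Gamma(15, 565/16)
obs 11: x=-5 → posterior Inverse-Gamma(31/2, 853/16)
obs 12: x=2 → posterior Inverse-Gamma(16, 861/16)
obs 13: x=0 → posterior Inverse-Gamma(33/2, 869/16)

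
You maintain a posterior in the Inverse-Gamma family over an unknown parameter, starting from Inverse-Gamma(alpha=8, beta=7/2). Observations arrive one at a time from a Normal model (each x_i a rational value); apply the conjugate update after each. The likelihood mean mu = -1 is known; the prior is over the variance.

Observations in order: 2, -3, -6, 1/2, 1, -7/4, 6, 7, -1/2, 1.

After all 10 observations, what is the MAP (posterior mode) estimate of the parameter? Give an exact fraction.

obs 1: x=2 → posterior Inverse-Gamma(17/2, 8)
obs 2: x=-3 → posterior Inverse-Gamma(9, 10)
obs 3: x=-6 → posterior Inverse-Gamma(19/2, 45/2)
obs 4: x=1/2 → posterior Inverse-Gamma(10, 189/8)
obs 5: x=1 → posterior Inverse-Gamma(21/2, 205/8)
obs 6: x=-7/4 → posterior Inverse-Gamma(11, 829/32)
obs 7: x=6 → posterior Inverse-Gamma(23/2, 1613/32)
obs 8: x=7 → posterior Inverse-Gamma(12, 2637/32)
obs 9: x=-1/2 → posterior Inverse-Gamma(25/2, 2641/32)
obs 10: x=1 → posterior Inverse-Gamma(13, 2705/32)

2705/448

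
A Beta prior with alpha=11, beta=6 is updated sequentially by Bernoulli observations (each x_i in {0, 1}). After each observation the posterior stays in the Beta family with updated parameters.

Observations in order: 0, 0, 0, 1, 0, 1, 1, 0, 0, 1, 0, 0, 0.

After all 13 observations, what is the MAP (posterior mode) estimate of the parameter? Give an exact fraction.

1/2

obs 1: x=0 → posterior Beta(11, 7)
obs 2: x=0 → posterior Beta(11, 8)
obs 3: x=0 → posterior Beta(11, 9)
obs 4: x=1 → posterior Beta(12, 9)
obs 5: x=0 → posterior Beta(12, 10)
obs 6: x=1 → posterior Beta(13, 10)
obs 7: x=1 → posterior Beta(14, 10)
obs 8: x=0 → posterior Beta(14, 11)
obs 9: x=0 → posterior Beta(14, 12)
obs 10: x=1 → posterior Beta(15, 12)
obs 11: x=0 → posterior Beta(15, 13)
obs 12: x=0 → posterior Beta(15, 14)
obs 13: x=0 → posterior Beta(15, 15)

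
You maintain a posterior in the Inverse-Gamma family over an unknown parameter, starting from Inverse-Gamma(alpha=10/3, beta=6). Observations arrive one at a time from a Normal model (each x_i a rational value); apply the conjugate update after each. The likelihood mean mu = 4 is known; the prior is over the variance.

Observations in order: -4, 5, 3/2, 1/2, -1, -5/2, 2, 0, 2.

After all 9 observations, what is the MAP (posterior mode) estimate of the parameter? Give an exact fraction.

2241/212

obs 1: x=-4 → posterior Inverse-Gamma(23/6, 38)
obs 2: x=5 → posterior Inverse-Gamma(13/3, 77/2)
obs 3: x=3/2 → posterior Inverse-Gamma(29/6, 333/8)
obs 4: x=1/2 → posterior Inverse-Gamma(16/3, 191/4)
obs 5: x=-1 → posterior Inverse-Gamma(35/6, 241/4)
obs 6: x=-5/2 → posterior Inverse-Gamma(19/3, 651/8)
obs 7: x=2 → posterior Inverse-Gamma(41/6, 667/8)
obs 8: x=0 → posterior Inverse-Gamma(22/3, 731/8)
obs 9: x=2 → posterior Inverse-Gamma(47/6, 747/8)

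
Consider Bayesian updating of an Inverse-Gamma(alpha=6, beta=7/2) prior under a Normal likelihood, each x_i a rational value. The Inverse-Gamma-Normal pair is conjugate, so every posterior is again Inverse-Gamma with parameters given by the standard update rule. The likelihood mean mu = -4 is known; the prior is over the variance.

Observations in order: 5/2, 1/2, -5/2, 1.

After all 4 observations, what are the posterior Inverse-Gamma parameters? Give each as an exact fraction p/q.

alpha=8, beta=387/8

obs 1: x=5/2 → posterior Inverse-Gamma(13/2, 197/8)
obs 2: x=1/2 → posterior Inverse-Gamma(7, 139/4)
obs 3: x=-5/2 → posterior Inverse-Gamma(15/2, 287/8)
obs 4: x=1 → posterior Inverse-Gamma(8, 387/8)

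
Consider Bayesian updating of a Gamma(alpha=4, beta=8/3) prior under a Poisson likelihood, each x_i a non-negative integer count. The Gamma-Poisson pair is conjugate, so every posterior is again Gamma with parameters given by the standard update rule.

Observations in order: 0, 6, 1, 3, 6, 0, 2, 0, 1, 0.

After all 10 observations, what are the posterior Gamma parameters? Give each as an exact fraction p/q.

obs 1: x=0 → posterior Gamma(4, 11/3)
obs 2: x=6 → posterior Gamma(10, 14/3)
obs 3: x=1 → posterior Gamma(11, 17/3)
obs 4: x=3 → posterior Gamma(14, 20/3)
obs 5: x=6 → posterior Gamma(20, 23/3)
obs 6: x=0 → posterior Gamma(20, 26/3)
obs 7: x=2 → posterior Gamma(22, 29/3)
obs 8: x=0 → posterior Gamma(22, 32/3)
obs 9: x=1 → posterior Gamma(23, 35/3)
obs 10: x=0 → posterior Gamma(23, 38/3)

alpha=23, beta=38/3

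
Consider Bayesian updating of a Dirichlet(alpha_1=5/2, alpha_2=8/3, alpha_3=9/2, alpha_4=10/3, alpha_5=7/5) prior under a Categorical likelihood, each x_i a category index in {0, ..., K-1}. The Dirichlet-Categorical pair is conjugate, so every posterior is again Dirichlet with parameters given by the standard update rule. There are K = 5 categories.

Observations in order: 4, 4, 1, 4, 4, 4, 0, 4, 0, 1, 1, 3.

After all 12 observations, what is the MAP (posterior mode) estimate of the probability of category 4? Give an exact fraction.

32/107

obs 1: x=4 → posterior Dirichlet(5/2, 8/3, 9/2, 10/3, 12/5)
obs 2: x=4 → posterior Dirichlet(5/2, 8/3, 9/2, 10/3, 17/5)
obs 3: x=1 → posterior Dirichlet(5/2, 11/3, 9/2, 10/3, 17/5)
obs 4: x=4 → posterior Dirichlet(5/2, 11/3, 9/2, 10/3, 22/5)
obs 5: x=4 → posterior Dirichlet(5/2, 11/3, 9/2, 10/3, 27/5)
obs 6: x=4 → posterior Dirichlet(5/2, 11/3, 9/2, 10/3, 32/5)
obs 7: x=0 → posterior Dirichlet(7/2, 11/3, 9/2, 10/3, 32/5)
obs 8: x=4 → posterior Dirichlet(7/2, 11/3, 9/2, 10/3, 37/5)
obs 9: x=0 → posterior Dirichlet(9/2, 11/3, 9/2, 10/3, 37/5)
obs 10: x=1 → posterior Dirichlet(9/2, 14/3, 9/2, 10/3, 37/5)
obs 11: x=1 → posterior Dirichlet(9/2, 17/3, 9/2, 10/3, 37/5)
obs 12: x=3 → posterior Dirichlet(9/2, 17/3, 9/2, 13/3, 37/5)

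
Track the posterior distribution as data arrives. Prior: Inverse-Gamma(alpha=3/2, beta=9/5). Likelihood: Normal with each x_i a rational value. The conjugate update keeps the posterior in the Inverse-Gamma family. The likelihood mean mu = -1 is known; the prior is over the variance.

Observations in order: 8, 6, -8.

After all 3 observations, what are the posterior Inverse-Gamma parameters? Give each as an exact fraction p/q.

obs 1: x=8 → posterior Inverse-Gamma(2, 423/10)
obs 2: x=6 → posterior Inverse-Gamma(5/2, 334/5)
obs 3: x=-8 → posterior Inverse-Gamma(3, 913/10)

alpha=3, beta=913/10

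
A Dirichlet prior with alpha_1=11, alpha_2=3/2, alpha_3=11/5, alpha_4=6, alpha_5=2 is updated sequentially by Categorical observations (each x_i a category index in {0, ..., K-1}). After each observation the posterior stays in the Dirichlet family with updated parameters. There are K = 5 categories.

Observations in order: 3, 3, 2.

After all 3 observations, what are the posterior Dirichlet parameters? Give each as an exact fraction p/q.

alpha_1=11, alpha_2=3/2, alpha_3=16/5, alpha_4=8, alpha_5=2

obs 1: x=3 → posterior Dirichlet(11, 3/2, 11/5, 7, 2)
obs 2: x=3 → posterior Dirichlet(11, 3/2, 11/5, 8, 2)
obs 3: x=2 → posterior Dirichlet(11, 3/2, 16/5, 8, 2)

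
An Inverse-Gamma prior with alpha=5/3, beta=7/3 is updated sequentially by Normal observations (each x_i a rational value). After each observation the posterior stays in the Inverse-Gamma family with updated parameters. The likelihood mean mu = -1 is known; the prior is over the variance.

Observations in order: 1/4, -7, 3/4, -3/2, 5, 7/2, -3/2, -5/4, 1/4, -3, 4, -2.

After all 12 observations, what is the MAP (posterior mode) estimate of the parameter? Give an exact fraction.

obs 1: x=1/4 → posterior Inverse-Gamma(13/6, 299/96)
obs 2: x=-7 → posterior Inverse-Gamma(8/3, 2027/96)
obs 3: x=3/4 → posterior Inverse-Gamma(19/6, 1087/48)
obs 4: x=-3/2 → posterior Inverse-Gamma(11/3, 1093/48)
obs 5: x=5 → posterior Inverse-Gamma(25/6, 1957/48)
obs 6: x=7/2 → posterior Inverse-Gamma(14/3, 2443/48)
obs 7: x=-3/2 → posterior Inverse-Gamma(31/6, 2449/48)
obs 8: x=-5/4 → posterior Inverse-Gamma(17/3, 4901/96)
obs 9: x=1/4 → posterior Inverse-Gamma(37/6, 311/6)
obs 10: x=-3 → posterior Inverse-Gamma(20/3, 323/6)
obs 11: x=4 → posterior Inverse-Gamma(43/6, 199/3)
obs 12: x=-2 → posterior Inverse-Gamma(23/3, 401/6)

401/52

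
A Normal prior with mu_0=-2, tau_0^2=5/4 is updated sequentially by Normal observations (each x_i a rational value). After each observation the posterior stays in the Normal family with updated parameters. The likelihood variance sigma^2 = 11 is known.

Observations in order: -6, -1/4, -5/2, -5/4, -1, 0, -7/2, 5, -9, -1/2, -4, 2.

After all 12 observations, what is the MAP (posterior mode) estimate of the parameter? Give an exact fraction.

-193/104

obs 1: x=-6 → posterior Normal(-118/49, 55/49)
obs 2: x=-1/4 → posterior Normal(-53/24, 55/54)
obs 3: x=-5/2 → posterior Normal(-527/236, 55/59)
obs 4: x=-5/4 → posterior Normal(-69/32, 55/64)
obs 5: x=-1 → posterior Normal(-143/69, 55/69)
obs 6: x=0 → posterior Normal(-143/74, 55/74)
obs 7: x=-7/2 → posterior Normal(-321/158, 55/79)
obs 8: x=5 → posterior Normal(-271/168, 55/84)
obs 9: x=-9 → posterior Normal(-361/178, 55/89)
obs 10: x=-1/2 → posterior Normal(-183/94, 55/94)
obs 11: x=-4 → posterior Normal(-203/99, 5/9)
obs 12: x=2 → posterior Normal(-193/104, 55/104)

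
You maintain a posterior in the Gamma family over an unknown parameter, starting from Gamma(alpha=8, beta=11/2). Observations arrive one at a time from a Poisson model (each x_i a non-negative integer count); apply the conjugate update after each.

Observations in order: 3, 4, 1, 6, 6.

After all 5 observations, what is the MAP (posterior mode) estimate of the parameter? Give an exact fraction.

obs 1: x=3 → posterior Gamma(11, 13/2)
obs 2: x=4 → posterior Gamma(15, 15/2)
obs 3: x=1 → posterior Gamma(16, 17/2)
obs 4: x=6 → posterior Gamma(22, 19/2)
obs 5: x=6 → posterior Gamma(28, 21/2)

18/7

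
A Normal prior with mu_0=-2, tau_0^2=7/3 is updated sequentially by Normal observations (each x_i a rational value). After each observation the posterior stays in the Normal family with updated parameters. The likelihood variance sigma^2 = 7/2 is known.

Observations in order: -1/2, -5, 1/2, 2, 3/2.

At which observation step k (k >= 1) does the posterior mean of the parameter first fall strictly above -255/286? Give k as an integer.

k = 5

obs 1: x=-1/2 → posterior Normal(-7/5, 7/5)
obs 2: x=-5 → posterior Normal(-17/7, 1)
obs 3: x=1/2 → posterior Normal(-16/9, 7/9)
obs 4: x=2 → posterior Normal(-12/11, 7/11)
obs 5: x=3/2 → posterior Normal(-9/13, 7/13)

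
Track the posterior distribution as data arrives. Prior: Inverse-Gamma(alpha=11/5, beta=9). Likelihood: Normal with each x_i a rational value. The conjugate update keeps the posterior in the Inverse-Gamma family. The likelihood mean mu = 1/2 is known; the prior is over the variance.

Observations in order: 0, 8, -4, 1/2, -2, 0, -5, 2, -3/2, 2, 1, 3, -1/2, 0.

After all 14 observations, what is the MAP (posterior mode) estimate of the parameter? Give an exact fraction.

985/136

obs 1: x=0 → posterior Inverse-Gamma(27/10, 73/8)
obs 2: x=8 → posterior Inverse-Gamma(16/5, 149/4)
obs 3: x=-4 → posterior Inverse-Gamma(37/10, 379/8)
obs 4: x=1/2 → posterior Inverse-Gamma(21/5, 379/8)
obs 5: x=-2 → posterior Inverse-Gamma(47/10, 101/2)
obs 6: x=0 → posterior Inverse-Gamma(26/5, 405/8)
obs 7: x=-5 → posterior Inverse-Gamma(57/10, 263/4)
obs 8: x=2 → posterior Inverse-Gamma(31/5, 535/8)
obs 9: x=-3/2 → posterior Inverse-Gamma(67/10, 551/8)
obs 10: x=2 → posterior Inverse-Gamma(36/5, 70)
obs 11: x=1 → posterior Inverse-Gamma(77/10, 561/8)
obs 12: x=3 → posterior Inverse-Gamma(41/5, 293/4)
obs 13: x=-1/2 → posterior Inverse-Gamma(87/10, 295/4)
obs 14: x=0 → posterior Inverse-Gamma(46/5, 591/8)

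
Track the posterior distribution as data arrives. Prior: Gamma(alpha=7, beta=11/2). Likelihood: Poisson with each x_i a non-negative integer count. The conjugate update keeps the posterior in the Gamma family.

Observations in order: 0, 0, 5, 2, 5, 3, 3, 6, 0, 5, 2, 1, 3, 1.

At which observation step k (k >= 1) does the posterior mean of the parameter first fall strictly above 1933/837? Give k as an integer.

k = 10

obs 1: x=0 → posterior Gamma(7, 13/2)
obs 2: x=0 → posterior Gamma(7, 15/2)
obs 3: x=5 → posterior Gamma(12, 17/2)
obs 4: x=2 → posterior Gamma(14, 19/2)
obs 5: x=5 → posterior Gamma(19, 21/2)
obs 6: x=3 → posterior Gamma(22, 23/2)
obs 7: x=3 → posterior Gamma(25, 25/2)
obs 8: x=6 → posterior Gamma(31, 27/2)
obs 9: x=0 → posterior Gamma(31, 29/2)
obs 10: x=5 → posterior Gamma(36, 31/2)
obs 11: x=2 → posterior Gamma(38, 33/2)
obs 12: x=1 → posterior Gamma(39, 35/2)
obs 13: x=3 → posterior Gamma(42, 37/2)
obs 14: x=1 → posterior Gamma(43, 39/2)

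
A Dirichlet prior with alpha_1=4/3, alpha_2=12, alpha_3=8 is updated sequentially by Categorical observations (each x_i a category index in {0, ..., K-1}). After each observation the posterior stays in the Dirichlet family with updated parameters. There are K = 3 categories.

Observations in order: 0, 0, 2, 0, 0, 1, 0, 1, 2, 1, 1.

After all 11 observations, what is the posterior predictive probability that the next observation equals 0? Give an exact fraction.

19/97

obs 1: x=0 → posterior Dirichlet(7/3, 12, 8)
obs 2: x=0 → posterior Dirichlet(10/3, 12, 8)
obs 3: x=2 → posterior Dirichlet(10/3, 12, 9)
obs 4: x=0 → posterior Dirichlet(13/3, 12, 9)
obs 5: x=0 → posterior Dirichlet(16/3, 12, 9)
obs 6: x=1 → posterior Dirichlet(16/3, 13, 9)
obs 7: x=0 → posterior Dirichlet(19/3, 13, 9)
obs 8: x=1 → posterior Dirichlet(19/3, 14, 9)
obs 9: x=2 → posterior Dirichlet(19/3, 14, 10)
obs 10: x=1 → posterior Dirichlet(19/3, 15, 10)
obs 11: x=1 → posterior Dirichlet(19/3, 16, 10)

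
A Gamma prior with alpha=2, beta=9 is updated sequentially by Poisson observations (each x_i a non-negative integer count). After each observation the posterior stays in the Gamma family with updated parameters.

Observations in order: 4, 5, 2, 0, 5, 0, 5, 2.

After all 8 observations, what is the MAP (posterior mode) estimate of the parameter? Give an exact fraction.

24/17

obs 1: x=4 → posterior Gamma(6, 10)
obs 2: x=5 → posterior Gamma(11, 11)
obs 3: x=2 → posterior Gamma(13, 12)
obs 4: x=0 → posterior Gamma(13, 13)
obs 5: x=5 → posterior Gamma(18, 14)
obs 6: x=0 → posterior Gamma(18, 15)
obs 7: x=5 → posterior Gamma(23, 16)
obs 8: x=2 → posterior Gamma(25, 17)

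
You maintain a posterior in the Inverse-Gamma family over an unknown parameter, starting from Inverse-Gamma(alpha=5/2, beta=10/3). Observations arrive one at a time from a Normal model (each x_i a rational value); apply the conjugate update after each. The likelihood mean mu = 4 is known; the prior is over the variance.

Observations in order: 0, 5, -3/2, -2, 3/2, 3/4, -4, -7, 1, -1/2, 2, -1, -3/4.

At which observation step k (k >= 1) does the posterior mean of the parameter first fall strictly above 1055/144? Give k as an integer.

k = 3

obs 1: x=0 → posterior Inverse-Gamma(3, 34/3)
obs 2: x=5 → posterior Inverse-Gamma(7/2, 71/6)
obs 3: x=-3/2 → posterior Inverse-Gamma(4, 647/24)
obs 4: x=-2 → posterior Inverse-Gamma(9/2, 1079/24)
obs 5: x=3/2 → posterior Inverse-Gamma(5, 577/12)
obs 6: x=3/4 → posterior Inverse-Gamma(11/2, 5123/96)
obs 7: x=-4 → posterior Inverse-Gamma(6, 8195/96)
obs 8: x=-7 → posterior Inverse-Gamma(13/2, 14003/96)
obs 9: x=1 → posterior Inverse-Gamma(7, 14435/96)
obs 10: x=-1/2 → posterior Inverse-Gamma(15/2, 15407/96)
obs 11: x=2 → posterior Inverse-Gamma(8, 15599/96)
obs 12: x=-1 → posterior Inverse-Gamma(17/2, 16799/96)
obs 13: x=-3/4 → posterior Inverse-Gamma(9, 8941/48)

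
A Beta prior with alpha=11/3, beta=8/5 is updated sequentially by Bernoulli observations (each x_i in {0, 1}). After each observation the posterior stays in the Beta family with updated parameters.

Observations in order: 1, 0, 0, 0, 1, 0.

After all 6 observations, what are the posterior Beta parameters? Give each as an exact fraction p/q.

alpha=17/3, beta=28/5

obs 1: x=1 → posterior Beta(14/3, 8/5)
obs 2: x=0 → posterior Beta(14/3, 13/5)
obs 3: x=0 → posterior Beta(14/3, 18/5)
obs 4: x=0 → posterior Beta(14/3, 23/5)
obs 5: x=1 → posterior Beta(17/3, 23/5)
obs 6: x=0 → posterior Beta(17/3, 28/5)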